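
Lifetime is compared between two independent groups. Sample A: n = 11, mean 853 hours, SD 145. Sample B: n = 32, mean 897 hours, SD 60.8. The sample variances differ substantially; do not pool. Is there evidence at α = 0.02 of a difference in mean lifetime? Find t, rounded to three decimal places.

-0.977

Let group 1 = sample A, group 2 = sample B. H0: μ_1 = μ_2; H1: μ_1 ≠ μ_2 (Welch's two-sample t-test, two-sided).
t = (x̄_1 − x̄_2)/√(s_1²/n_1 + s_2²/n_2) = (853 − 897)/√(145²/11 + 60.8²/32) = -0.977
Welch–Satterthwaite df ≈ 11.23
Two-sided p-value ≈ 0.3490
Since p ≈ 0.3490 > α = 0.02, fail to reject H0; the evidence is not statistically significant.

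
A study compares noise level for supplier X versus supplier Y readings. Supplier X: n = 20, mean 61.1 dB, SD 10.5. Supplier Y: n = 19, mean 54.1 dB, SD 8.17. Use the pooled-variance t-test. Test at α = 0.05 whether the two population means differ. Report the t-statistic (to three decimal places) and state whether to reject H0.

t = 2.315; reject H0

Let group 1 = supplier X, group 2 = supplier Y. H0: μ_1 = μ_2; H1: μ_1 ≠ μ_2 (two-sample pooled-variance t-test, two-sided).
s_p² = [(20−1)·10.5² + (19−1)·8.17²]/(20+19−2) = 89.0873
t = (61.1 − 54.1)/√[89.0873·(1/20 + 1/19)] = 2.315
df = n₁ + n₂ − 2 = 37
Two-sided p-value ≈ 0.026
Since p ≈ 0.026 < α = 0.05, reject H0; the evidence is statistically significant.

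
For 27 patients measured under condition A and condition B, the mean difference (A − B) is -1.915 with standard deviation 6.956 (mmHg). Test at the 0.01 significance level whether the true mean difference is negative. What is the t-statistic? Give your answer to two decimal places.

H0: μ_d = 0; H1: μ_d < 0 (paired t-test on the differences, left-tailed).
t = d̄/(s_d/√n) = -1.915/(6.956/√27) = -1.43
df = n − 1 = 26
p-value = P(T ≤ -1.43) ≈ 0.082
Since p ≈ 0.082 > α = 0.01, fail to reject H0; the evidence is not statistically significant.

-1.43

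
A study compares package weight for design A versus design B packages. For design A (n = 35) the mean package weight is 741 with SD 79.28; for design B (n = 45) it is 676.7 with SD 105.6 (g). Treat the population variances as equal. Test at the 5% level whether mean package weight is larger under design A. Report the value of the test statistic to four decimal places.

3.0023

Let group 1 = design A, group 2 = design B. H0: μ_1 = μ_2; H1: μ_1 > μ_2 (two-sample pooled-variance t-test, right-tailed).
s_p² = [(35−1)·79.28² + (45−1)·105.6²]/(35+45−2) = 9030.26
t = (741 − 676.7)/√[9030.26·(1/35 + 1/45)] = 3.0023
df = n₁ + n₂ − 2 = 78
p-value = P(T ≥ 3.0023) ≈ 0.002
Since p ≈ 0.002 < α = 0.05, reject H0; the evidence is statistically significant.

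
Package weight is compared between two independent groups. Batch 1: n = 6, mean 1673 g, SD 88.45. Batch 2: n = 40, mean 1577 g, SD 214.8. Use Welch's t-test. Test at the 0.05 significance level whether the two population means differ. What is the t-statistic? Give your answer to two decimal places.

1.94

Let group 1 = batch 1, group 2 = batch 2. H0: μ_1 = μ_2; H1: μ_1 ≠ μ_2 (Welch's two-sample t-test, two-sided).
t = (x̄_1 − x̄_2)/√(s_1²/n_1 + s_2²/n_2) = (1673 − 1577)/√(88.45²/6 + 214.8²/40) = 1.94
Welch–Satterthwaite df ≈ 16.14
Two-sided p-value ≈ 0.071
Since p ≈ 0.071 > α = 0.05, fail to reject H0; the evidence is not statistically significant.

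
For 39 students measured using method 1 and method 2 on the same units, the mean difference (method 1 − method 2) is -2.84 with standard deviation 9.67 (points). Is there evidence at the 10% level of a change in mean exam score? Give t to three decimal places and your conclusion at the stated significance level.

t = -1.834; reject H0

H0: μ_d = 0; H1: μ_d ≠ 0 (paired t-test on the differences, two-sided).
t = d̄/(s_d/√n) = -2.84/(9.67/√39) = -1.834
df = n − 1 = 38
Two-sided p-value ≈ 0.074
Since p ≈ 0.074 < α = 0.1, reject H0; the evidence is statistically significant.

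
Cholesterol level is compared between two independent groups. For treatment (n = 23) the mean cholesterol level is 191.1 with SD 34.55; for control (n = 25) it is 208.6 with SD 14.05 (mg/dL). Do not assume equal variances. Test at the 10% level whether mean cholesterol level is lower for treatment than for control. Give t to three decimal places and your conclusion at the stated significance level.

t = -2.263; reject H0

Let group 1 = treatment, group 2 = control. H0: μ_1 = μ_2; H1: μ_1 < μ_2 (Welch's two-sample t-test, left-tailed).
t = (x̄_1 − x̄_2)/√(s_1²/n_1 + s_2²/n_2) = (191.1 − 208.6)/√(34.55²/23 + 14.05²/25) = -2.263
Welch–Satterthwaite df ≈ 28.60
p-value = P(T ≤ -2.263) ≈ 0.016
Since p ≈ 0.016 < α = 0.1, reject H0; the data support H1.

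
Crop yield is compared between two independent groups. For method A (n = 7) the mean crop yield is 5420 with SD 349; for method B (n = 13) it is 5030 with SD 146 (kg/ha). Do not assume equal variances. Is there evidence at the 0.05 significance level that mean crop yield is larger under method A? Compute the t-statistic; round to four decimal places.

2.8264

Let group 1 = method A, group 2 = method B. H0: μ_1 = μ_2; H1: μ_1 > μ_2 (Welch's two-sample t-test, right-tailed).
t = (x̄_1 − x̄_2)/√(s_1²/n_1 + s_2²/n_2) = (5420 − 5030)/√(349²/7 + 146²/13) = 2.8264
Welch–Satterthwaite df ≈ 7.15
p-value = P(T ≥ 2.8264) ≈ 0.0125
Since p ≈ 0.0125 < α = 0.05, reject H0; the data support H1.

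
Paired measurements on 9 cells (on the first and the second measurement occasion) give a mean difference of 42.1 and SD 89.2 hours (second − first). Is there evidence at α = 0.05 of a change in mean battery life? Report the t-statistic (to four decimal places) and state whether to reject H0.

H0: μ_d = 0; H1: μ_d ≠ 0 (paired t-test on the differences, two-sided).
t = d̄/(s_d/√n) = 42.1/(89.2/√9) = 1.4159
df = n − 1 = 8
Two-sided p-value ≈ 0.195
Since p ≈ 0.195 > α = 0.05, fail to reject H0; the evidence is not statistically significant.

t = 1.4159; fail to reject H0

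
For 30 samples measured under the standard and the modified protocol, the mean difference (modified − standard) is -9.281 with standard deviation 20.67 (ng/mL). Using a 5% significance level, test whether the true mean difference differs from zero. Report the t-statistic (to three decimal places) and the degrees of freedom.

H0: μ_d = 0; H1: μ_d ≠ 0 (paired t-test on the differences, two-sided).
t = d̄/(s_d/√n) = -9.281/(20.67/√30) = -2.459
df = n − 1 = 29
Two-sided p-value ≈ 0.0201
Since p ≈ 0.0201 < α = 0.05, reject H0; the data support H1.

t = -2.459, df = 29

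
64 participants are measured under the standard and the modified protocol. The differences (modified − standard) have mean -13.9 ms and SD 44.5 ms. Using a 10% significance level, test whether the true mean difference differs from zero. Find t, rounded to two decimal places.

H0: μ_d = 0; H1: μ_d ≠ 0 (paired t-test on the differences, two-sided).
t = d̄/(s_d/√n) = -13.9/(44.5/√64) = -2.50
df = n − 1 = 63
Two-sided p-value ≈ 0.0151
Since p ≈ 0.0151 < α = 0.1, reject H0; the data support H1.

-2.50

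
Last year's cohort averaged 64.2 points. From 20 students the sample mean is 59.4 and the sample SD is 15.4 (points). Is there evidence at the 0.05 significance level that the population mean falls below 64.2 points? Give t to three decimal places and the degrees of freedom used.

H0: μ = 64.2; H1: μ < 64.2 (one-sample t-test, left-tailed).
t = (x̄ − μ₀)/(s/√n) = (59.4 − 64.2)/(15.4/√20) = -1.394
df = n − 1 = 19
p-value = P(T ≤ -1.394) ≈ 0.090
Since p ≈ 0.090 > α = 0.05, fail to reject H0; the evidence is not statistically significant.

t = -1.394, df = 19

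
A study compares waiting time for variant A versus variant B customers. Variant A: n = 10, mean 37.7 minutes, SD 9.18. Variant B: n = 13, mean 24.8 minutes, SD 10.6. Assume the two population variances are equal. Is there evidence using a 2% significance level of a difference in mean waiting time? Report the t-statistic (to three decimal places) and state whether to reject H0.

t = 3.062; reject H0

Let group 1 = variant A, group 2 = variant B. H0: μ_1 = μ_2; H1: μ_1 ≠ μ_2 (two-sample pooled-variance t-test, two-sided).
s_p² = [(10−1)·9.18² + (13−1)·10.6²]/(10+13−2) = 100.322
t = (37.7 − 24.8)/√[100.322·(1/10 + 1/13)] = 3.062
df = n₁ + n₂ − 2 = 21
Two-sided p-value ≈ 0.006
Since p ≈ 0.006 < α = 0.02, reject H0; the evidence is statistically significant.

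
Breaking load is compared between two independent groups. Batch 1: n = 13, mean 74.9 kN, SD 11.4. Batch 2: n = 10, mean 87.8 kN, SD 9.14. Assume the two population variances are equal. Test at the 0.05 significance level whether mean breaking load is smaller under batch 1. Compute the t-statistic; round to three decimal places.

Let group 1 = batch 1, group 2 = batch 2. H0: μ_1 = μ_2; H1: μ_1 < μ_2 (two-sample pooled-variance t-test, left-tailed).
s_p² = [(13−1)·11.4² + (10−1)·9.14²]/(13+10−2) = 110.066
t = (74.9 − 87.8)/√[110.066·(1/13 + 1/10)] = -2.923
df = n₁ + n₂ − 2 = 21
p-value = P(T ≤ -2.923) ≈ 0.0041
Since p ≈ 0.0041 < α = 0.05, reject H0; the data support H1.

-2.923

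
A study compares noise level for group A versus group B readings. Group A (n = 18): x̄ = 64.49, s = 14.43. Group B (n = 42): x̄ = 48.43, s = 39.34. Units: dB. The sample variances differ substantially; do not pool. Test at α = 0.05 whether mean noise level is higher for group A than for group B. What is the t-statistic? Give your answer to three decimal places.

2.308

Let group 1 = group A, group 2 = group B. H0: μ_1 = μ_2; H1: μ_1 > μ_2 (Welch's two-sample t-test, right-tailed).
t = (x̄_1 − x̄_2)/√(s_1²/n_1 + s_2²/n_2) = (64.49 − 48.43)/√(14.43²/18 + 39.34²/42) = 2.308
Welch–Satterthwaite df ≈ 57.19
p-value = P(T ≥ 2.308) ≈ 0.0123
Since p ≈ 0.0123 < α = 0.05, reject H0; the evidence is statistically significant.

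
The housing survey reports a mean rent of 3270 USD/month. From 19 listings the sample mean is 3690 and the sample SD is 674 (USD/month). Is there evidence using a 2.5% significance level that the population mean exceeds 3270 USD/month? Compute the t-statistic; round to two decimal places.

H0: μ = 3270; H1: μ > 3270 (one-sample t-test, right-tailed).
t = (x̄ − μ₀)/(s/√n) = (3690 − 3270)/(674/√19) = 2.72
df = n − 1 = 18
p-value = P(T ≥ 2.72) ≈ 0.0071
Since p ≈ 0.0071 < α = 0.025, reject H0; the data support H1.

2.72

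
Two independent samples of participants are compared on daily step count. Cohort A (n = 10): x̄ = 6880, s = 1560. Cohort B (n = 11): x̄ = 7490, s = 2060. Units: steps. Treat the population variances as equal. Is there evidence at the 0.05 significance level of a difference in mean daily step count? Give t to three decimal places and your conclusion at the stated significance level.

t = -0.759; fail to reject H0

Let group 1 = cohort A, group 2 = cohort B. H0: μ_1 = μ_2; H1: μ_1 ≠ μ_2 (two-sample pooled-variance t-test, two-sided).
s_p² = [(10−1)·1560² + (11−1)·2060²]/(10+11−2) = 3386230
t = (6880 − 7490)/√[3386230·(1/10 + 1/11)] = -0.759
df = n₁ + n₂ − 2 = 19
Two-sided p-value ≈ 0.457
Since p ≈ 0.457 > α = 0.05, fail to reject H0; the evidence is not statistically significant.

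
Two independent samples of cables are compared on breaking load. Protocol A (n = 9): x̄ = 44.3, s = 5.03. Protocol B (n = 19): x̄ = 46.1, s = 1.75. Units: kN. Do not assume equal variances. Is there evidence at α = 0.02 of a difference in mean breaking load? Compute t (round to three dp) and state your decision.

t = -1.044; fail to reject H0

Let group 1 = protocol A, group 2 = protocol B. H0: μ_1 = μ_2; H1: μ_1 ≠ μ_2 (Welch's two-sample t-test, two-sided).
t = (x̄_1 − x̄_2)/√(s_1²/n_1 + s_2²/n_2) = (44.3 − 46.1)/√(5.03²/9 + 1.75²/19) = -1.044
Welch–Satterthwaite df ≈ 8.93
Two-sided p-value ≈ 0.324
Since p ≈ 0.324 > α = 0.02, fail to reject H0; the data do not provide sufficient evidence against H0.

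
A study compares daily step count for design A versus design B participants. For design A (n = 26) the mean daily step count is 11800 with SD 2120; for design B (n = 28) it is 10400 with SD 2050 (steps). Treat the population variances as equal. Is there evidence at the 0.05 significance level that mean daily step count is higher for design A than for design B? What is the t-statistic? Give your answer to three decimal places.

2.467

Let group 1 = design A, group 2 = design B. H0: μ_1 = μ_2; H1: μ_1 > μ_2 (two-sample pooled-variance t-test, right-tailed).
s_p² = [(26−1)·2120² + (28−1)·2050²]/(26+28−2) = 4342840
t = (11800 − 10400)/√[4342840·(1/26 + 1/28)] = 2.467
df = n₁ + n₂ − 2 = 52
p-value = P(T ≥ 2.467) ≈ 0.008
Since p ≈ 0.008 < α = 0.05, reject H0; the evidence is statistically significant.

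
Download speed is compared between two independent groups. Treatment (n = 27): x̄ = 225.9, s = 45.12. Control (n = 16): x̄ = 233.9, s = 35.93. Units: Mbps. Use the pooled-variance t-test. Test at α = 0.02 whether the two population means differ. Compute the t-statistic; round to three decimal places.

Let group 1 = treatment, group 2 = control. H0: μ_1 = μ_2; H1: μ_1 ≠ μ_2 (two-sample pooled-variance t-test, two-sided).
s_p² = [(27−1)·45.12² + (16−1)·35.93²]/(27+16−2) = 1763.31
t = (225.9 − 233.9)/√[1763.31·(1/27 + 1/16)] = -0.604
df = n₁ + n₂ − 2 = 41
Two-sided p-value ≈ 0.5493
Since p ≈ 0.5493 > α = 0.02, fail to reject H0; the data do not provide sufficient evidence against H0.

-0.604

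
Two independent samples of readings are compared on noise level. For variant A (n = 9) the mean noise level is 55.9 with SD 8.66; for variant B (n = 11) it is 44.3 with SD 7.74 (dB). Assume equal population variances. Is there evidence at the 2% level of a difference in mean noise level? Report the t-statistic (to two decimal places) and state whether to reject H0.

Let group 1 = variant A, group 2 = variant B. H0: μ_1 = μ_2; H1: μ_1 ≠ μ_2 (two-sample pooled-variance t-test, two-sided).
s_p² = [(9−1)·8.66² + (11−1)·7.74²]/(9+11−2) = 66.6134
t = (55.9 − 44.3)/√[66.6134·(1/9 + 1/11)] = 3.16
df = n₁ + n₂ − 2 = 18
Two-sided p-value ≈ 0.005
Since p ≈ 0.005 < α = 0.02, reject H0; the evidence is statistically significant.

t = 3.16; reject H0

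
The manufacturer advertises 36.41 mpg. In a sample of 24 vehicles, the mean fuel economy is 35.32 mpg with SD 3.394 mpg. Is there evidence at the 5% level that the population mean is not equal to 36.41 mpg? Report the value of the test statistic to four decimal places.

H0: μ = 36.41; H1: μ ≠ 36.41 (one-sample t-test, two-sided).
t = (x̄ − μ₀)/(s/√n) = (35.32 − 36.41)/(3.394/√24) = -1.5733
df = n − 1 = 23
Two-sided p-value ≈ 0.1293
Since p ≈ 0.1293 > α = 0.05, fail to reject H0; the evidence is not statistically significant.

-1.5733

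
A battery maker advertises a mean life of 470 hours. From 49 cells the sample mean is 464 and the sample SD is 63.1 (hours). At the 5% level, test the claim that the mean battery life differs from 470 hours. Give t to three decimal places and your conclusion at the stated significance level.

t = -0.666; fail to reject H0

H0: μ = 470; H1: μ ≠ 470 (one-sample t-test, two-sided).
t = (x̄ − μ₀)/(s/√n) = (464 − 470)/(63.1/√49) = -0.666
df = n − 1 = 48
Two-sided p-value ≈ 0.5088
Since p ≈ 0.5088 > α = 0.05, fail to reject H0; the evidence is not statistically significant.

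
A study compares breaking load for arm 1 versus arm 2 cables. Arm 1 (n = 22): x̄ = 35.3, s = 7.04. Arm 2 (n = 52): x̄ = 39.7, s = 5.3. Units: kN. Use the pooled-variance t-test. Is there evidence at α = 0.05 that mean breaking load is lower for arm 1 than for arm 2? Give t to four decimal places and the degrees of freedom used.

Let group 1 = arm 1, group 2 = arm 2. H0: μ_1 = μ_2; H1: μ_1 < μ_2 (two-sample pooled-variance t-test, left-tailed).
s_p² = [(22−1)·7.04² + (52−1)·5.3²]/(22+52−2) = 34.3526
t = (35.3 − 39.7)/√[34.3526·(1/22 + 1/52)] = -2.9517
df = n₁ + n₂ − 2 = 72
p-value = P(T ≤ -2.9517) ≈ 0.0021
Since p ≈ 0.0021 < α = 0.05, reject H0; the evidence is statistically significant.

t = -2.9517, df = 72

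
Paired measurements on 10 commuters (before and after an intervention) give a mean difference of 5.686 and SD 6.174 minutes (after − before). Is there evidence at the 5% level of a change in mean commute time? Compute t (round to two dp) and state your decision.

H0: μ_d = 0; H1: μ_d ≠ 0 (paired t-test on the differences, two-sided).
t = d̄/(s_d/√n) = 5.686/(6.174/√10) = 2.91
df = n − 1 = 9
Two-sided p-value ≈ 0.017
Since p ≈ 0.017 < α = 0.05, reject H0; the data support H1.

t = 2.91; reject H0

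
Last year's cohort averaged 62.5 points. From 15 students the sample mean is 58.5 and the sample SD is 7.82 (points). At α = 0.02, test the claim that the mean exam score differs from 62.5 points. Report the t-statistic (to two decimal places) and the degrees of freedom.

H0: μ = 62.5; H1: μ ≠ 62.5 (one-sample t-test, two-sided).
t = (x̄ − μ₀)/(s/√n) = (58.5 − 62.5)/(7.82/√15) = -1.98
df = n − 1 = 14
Two-sided p-value ≈ 0.068
Since p ≈ 0.068 > α = 0.02, fail to reject H0; the data do not provide sufficient evidence against H0.

t = -1.98, df = 14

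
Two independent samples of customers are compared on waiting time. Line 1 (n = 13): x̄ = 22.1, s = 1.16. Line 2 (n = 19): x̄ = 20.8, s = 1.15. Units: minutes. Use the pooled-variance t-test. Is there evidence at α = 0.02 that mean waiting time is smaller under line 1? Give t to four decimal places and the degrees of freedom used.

Let group 1 = line 1, group 2 = line 2. H0: μ_1 = μ_2; H1: μ_1 < μ_2 (two-sample pooled-variance t-test, left-tailed).
s_p² = [(13−1)·1.16² + (19−1)·1.15²]/(13+19−2) = 1.33174
t = (22.1 − 20.8)/√[1.33174·(1/13 + 1/19)] = 3.1297
df = n₁ + n₂ − 2 = 30
p-value = P(T ≤ 3.1297) ≈ 0.998
Since p ≈ 0.998 > α = 0.02, fail to reject H0; the data do not provide sufficient evidence against H0.

t = 3.1297, df = 30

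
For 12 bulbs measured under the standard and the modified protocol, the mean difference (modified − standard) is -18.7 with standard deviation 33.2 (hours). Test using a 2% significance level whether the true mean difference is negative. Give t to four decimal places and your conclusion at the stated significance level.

t = -1.9512; fail to reject H0

H0: μ_d = 0; H1: μ_d < 0 (paired t-test on the differences, left-tailed).
t = d̄/(s_d/√n) = -18.7/(33.2/√12) = -1.9512
df = n − 1 = 11
p-value = P(T ≤ -1.9512) ≈ 0.0385
Since p ≈ 0.0385 > α = 0.02, fail to reject H0; the evidence is not statistically significant.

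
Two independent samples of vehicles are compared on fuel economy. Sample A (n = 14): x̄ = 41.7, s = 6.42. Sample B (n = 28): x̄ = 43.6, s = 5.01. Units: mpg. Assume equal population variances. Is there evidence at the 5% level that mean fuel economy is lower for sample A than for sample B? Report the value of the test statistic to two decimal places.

Let group 1 = sample A, group 2 = sample B. H0: μ_1 = μ_2; H1: μ_1 < μ_2 (two-sample pooled-variance t-test, left-tailed).
s_p² = [(14−1)·6.42² + (28−1)·5.01²]/(14+28−2) = 30.3379
t = (41.7 − 43.6)/√[30.3379·(1/14 + 1/28)] = -1.05
df = n₁ + n₂ − 2 = 40
p-value = P(T ≤ -1.05) ≈ 0.1491
Since p ≈ 0.1491 > α = 0.05, fail to reject H0; the data do not provide sufficient evidence against H0.

-1.05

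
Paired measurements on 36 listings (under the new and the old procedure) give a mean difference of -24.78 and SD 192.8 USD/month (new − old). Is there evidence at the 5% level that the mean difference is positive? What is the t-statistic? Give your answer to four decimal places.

H0: μ_d = 0; H1: μ_d > 0 (paired t-test on the differences, right-tailed).
t = d̄/(s_d/√n) = -24.78/(192.8/√36) = -0.7712
df = n − 1 = 35
p-value = P(T ≥ -0.7712) ≈ 0.7771
Since p ≈ 0.7771 > α = 0.05, fail to reject H0; the evidence is not statistically significant.

-0.7712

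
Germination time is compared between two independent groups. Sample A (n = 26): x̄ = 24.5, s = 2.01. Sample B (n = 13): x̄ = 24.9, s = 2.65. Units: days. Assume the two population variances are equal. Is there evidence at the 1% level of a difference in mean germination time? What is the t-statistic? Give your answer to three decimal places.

-0.526

Let group 1 = sample A, group 2 = sample B. H0: μ_1 = μ_2; H1: μ_1 ≠ μ_2 (two-sample pooled-variance t-test, two-sided).
s_p² = [(26−1)·2.01² + (13−1)·2.65²]/(26+13−2) = 5.00736
t = (24.5 − 24.9)/√[5.00736·(1/26 + 1/13)] = -0.526
df = n₁ + n₂ − 2 = 37
Two-sided p-value ≈ 0.602
Since p ≈ 0.602 > α = 0.01, fail to reject H0; the data do not provide sufficient evidence against H0.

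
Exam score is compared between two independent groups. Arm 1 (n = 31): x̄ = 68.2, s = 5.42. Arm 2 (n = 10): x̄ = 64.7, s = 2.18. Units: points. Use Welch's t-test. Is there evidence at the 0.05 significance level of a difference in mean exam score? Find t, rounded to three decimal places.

Let group 1 = arm 1, group 2 = arm 2. H0: μ_1 = μ_2; H1: μ_1 ≠ μ_2 (Welch's two-sample t-test, two-sided).
t = (x̄_1 − x̄_2)/√(s_1²/n_1 + s_2²/n_2) = (68.2 − 64.7)/√(5.42²/31 + 2.18²/10) = 2.934
Welch–Satterthwaite df ≈ 36.79
Two-sided p-value ≈ 0.0057
Since p ≈ 0.0057 < α = 0.05, reject H0; the data support H1.

2.934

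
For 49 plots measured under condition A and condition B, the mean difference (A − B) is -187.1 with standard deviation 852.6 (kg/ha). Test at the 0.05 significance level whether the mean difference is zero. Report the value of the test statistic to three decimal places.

-1.536

H0: μ_d = 0; H1: μ_d ≠ 0 (paired t-test on the differences, two-sided).
t = d̄/(s_d/√n) = -187.1/(852.6/√49) = -1.536
df = n − 1 = 48
Two-sided p-value ≈ 0.131
Since p ≈ 0.131 > α = 0.05, fail to reject H0; the evidence is not statistically significant.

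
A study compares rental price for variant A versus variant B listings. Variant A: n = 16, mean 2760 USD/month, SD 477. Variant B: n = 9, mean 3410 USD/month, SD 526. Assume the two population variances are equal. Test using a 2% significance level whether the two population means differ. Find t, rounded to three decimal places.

-3.154

Let group 1 = variant A, group 2 = variant B. H0: μ_1 = μ_2; H1: μ_1 ≠ μ_2 (two-sample pooled-variance t-test, two-sided).
s_p² = [(16−1)·477² + (9−1)·526²]/(16+9−2) = 244624
t = (2760 − 3410)/√[244624·(1/16 + 1/9)] = -3.154
df = n₁ + n₂ − 2 = 23
Two-sided p-value ≈ 0.0044
Since p ≈ 0.0044 < α = 0.02, reject H0; the evidence is statistically significant.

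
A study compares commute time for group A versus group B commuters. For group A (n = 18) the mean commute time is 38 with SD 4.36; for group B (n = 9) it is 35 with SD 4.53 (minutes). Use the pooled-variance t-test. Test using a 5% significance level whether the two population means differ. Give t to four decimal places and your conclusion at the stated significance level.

t = 1.6644; fail to reject H0

Let group 1 = group A, group 2 = group B. H0: μ_1 = μ_2; H1: μ_1 ≠ μ_2 (two-sample pooled-variance t-test, two-sided).
s_p² = [(18−1)·4.36² + (9−1)·4.53²]/(18+9−2) = 19.4932
t = (38 − 35)/√[19.4932·(1/18 + 1/9)] = 1.6644
df = n₁ + n₂ − 2 = 25
Two-sided p-value ≈ 0.1085
Since p ≈ 0.1085 > α = 0.05, fail to reject H0; the evidence is not statistically significant.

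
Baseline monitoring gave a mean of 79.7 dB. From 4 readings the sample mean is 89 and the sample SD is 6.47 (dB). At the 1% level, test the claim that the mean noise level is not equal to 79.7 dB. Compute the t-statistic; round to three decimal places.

H0: μ = 79.7; H1: μ ≠ 79.7 (one-sample t-test, two-sided).
t = (x̄ − μ₀)/(s/√n) = (89 − 79.7)/(6.47/√4) = 2.875
df = n − 1 = 3
Two-sided p-value ≈ 0.064
Since p ≈ 0.064 > α = 0.01, fail to reject H0; the data do not provide sufficient evidence against H0.

2.875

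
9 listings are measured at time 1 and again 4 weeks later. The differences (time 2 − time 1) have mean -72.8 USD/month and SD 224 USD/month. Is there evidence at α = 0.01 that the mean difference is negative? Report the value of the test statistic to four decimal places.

-0.9750

H0: μ_d = 0; H1: μ_d < 0 (paired t-test on the differences, left-tailed).
t = d̄/(s_d/√n) = -72.8/(224/√9) = -0.9750
df = n − 1 = 8
p-value = P(T ≤ -0.9750) ≈ 0.179
Since p ≈ 0.179 > α = 0.01, fail to reject H0; the evidence is not statistically significant.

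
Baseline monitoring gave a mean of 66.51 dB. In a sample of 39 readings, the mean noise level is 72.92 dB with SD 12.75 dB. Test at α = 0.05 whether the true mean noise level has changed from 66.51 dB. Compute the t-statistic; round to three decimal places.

3.140

H0: μ = 66.51; H1: μ ≠ 66.51 (one-sample t-test, two-sided).
t = (x̄ − μ₀)/(s/√n) = (72.92 − 66.51)/(12.75/√39) = 3.140
df = n − 1 = 38
Two-sided p-value ≈ 0.0033
Since p ≈ 0.0033 < α = 0.05, reject H0; the evidence is statistically significant.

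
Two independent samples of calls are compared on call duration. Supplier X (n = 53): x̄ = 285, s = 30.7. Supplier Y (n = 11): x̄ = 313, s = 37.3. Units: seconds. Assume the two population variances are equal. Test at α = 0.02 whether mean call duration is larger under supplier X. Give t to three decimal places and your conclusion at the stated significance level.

t = -2.653; fail to reject H0

Let group 1 = supplier X, group 2 = supplier Y. H0: μ_1 = μ_2; H1: μ_1 > μ_2 (two-sample pooled-variance t-test, right-tailed).
s_p² = [(53−1)·30.7² + (11−1)·37.3²]/(53+11−2) = 1014.88
t = (285 − 313)/√[1014.88·(1/53 + 1/11)] = -2.653
df = n₁ + n₂ − 2 = 62
p-value = P(T ≥ -2.653) ≈ 0.9949
Since p ≈ 0.9949 > α = 0.02, fail to reject H0; the data do not provide sufficient evidence against H0.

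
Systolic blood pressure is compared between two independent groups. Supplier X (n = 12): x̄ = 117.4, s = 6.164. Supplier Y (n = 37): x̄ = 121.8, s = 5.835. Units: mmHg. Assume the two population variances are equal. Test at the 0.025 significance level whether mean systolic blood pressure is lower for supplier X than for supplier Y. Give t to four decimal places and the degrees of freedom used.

Let group 1 = supplier X, group 2 = supplier Y. H0: μ_1 = μ_2; H1: μ_1 < μ_2 (two-sample pooled-variance t-test, left-tailed).
s_p² = [(12−1)·6.164² + (37−1)·5.835²]/(12+37−2) = 34.9711
t = (117.4 − 121.8)/√[34.9711·(1/12 + 1/37)] = -2.2397
df = n₁ + n₂ − 2 = 47
p-value = P(T ≤ -2.2397) ≈ 0.0149
Since p ≈ 0.0149 < α = 0.025, reject H0; the data support H1.

t = -2.2397, df = 47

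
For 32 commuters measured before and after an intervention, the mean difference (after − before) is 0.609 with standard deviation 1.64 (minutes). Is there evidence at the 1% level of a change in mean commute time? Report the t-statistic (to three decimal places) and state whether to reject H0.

H0: μ_d = 0; H1: μ_d ≠ 0 (paired t-test on the differences, two-sided).
t = d̄/(s_d/√n) = 0.609/(1.64/√32) = 2.101
df = n − 1 = 31
Two-sided p-value ≈ 0.0439
Since p ≈ 0.0439 > α = 0.01, fail to reject H0; the evidence is not statistically significant.

t = 2.101; fail to reject H0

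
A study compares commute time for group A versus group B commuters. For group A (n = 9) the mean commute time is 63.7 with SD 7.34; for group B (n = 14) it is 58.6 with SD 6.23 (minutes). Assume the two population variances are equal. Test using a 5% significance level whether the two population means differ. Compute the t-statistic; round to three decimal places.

1.788

Let group 1 = group A, group 2 = group B. H0: μ_1 = μ_2; H1: μ_1 ≠ μ_2 (two-sample pooled-variance t-test, two-sided).
s_p² = [(9−1)·7.34² + (14−1)·6.23²]/(9+14−2) = 44.5511
t = (63.7 − 58.6)/√[44.5511·(1/9 + 1/14)] = 1.788
df = n₁ + n₂ − 2 = 21
Two-sided p-value ≈ 0.0882
Since p ≈ 0.0882 > α = 0.05, fail to reject H0; the evidence is not statistically significant.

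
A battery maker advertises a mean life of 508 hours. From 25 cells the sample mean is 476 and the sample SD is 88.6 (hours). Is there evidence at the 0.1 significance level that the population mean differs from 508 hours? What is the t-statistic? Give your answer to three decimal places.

H0: μ = 508; H1: μ ≠ 508 (one-sample t-test, two-sided).
t = (x̄ − μ₀)/(s/√n) = (476 − 508)/(88.6/√25) = -1.806
df = n − 1 = 24
Two-sided p-value ≈ 0.0835
Since p ≈ 0.0835 < α = 0.1, reject H0; the data support H1.

-1.806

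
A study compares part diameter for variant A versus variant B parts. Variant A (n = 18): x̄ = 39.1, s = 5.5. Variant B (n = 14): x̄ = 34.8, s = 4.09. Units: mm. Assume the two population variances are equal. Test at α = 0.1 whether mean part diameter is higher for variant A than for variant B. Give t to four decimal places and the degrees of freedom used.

t = 2.4433, df = 30

Let group 1 = variant A, group 2 = variant B. H0: μ_1 = μ_2; H1: μ_1 > μ_2 (two-sample pooled-variance t-test, right-tailed).
s_p² = [(18−1)·5.5² + (14−1)·4.09²]/(18+14−2) = 24.3905
t = (39.1 − 34.8)/√[24.3905·(1/18 + 1/14)] = 2.4433
df = n₁ + n₂ − 2 = 30
p-value = P(T ≥ 2.4433) ≈ 0.010
Since p ≈ 0.010 < α = 0.1, reject H0; the data support H1.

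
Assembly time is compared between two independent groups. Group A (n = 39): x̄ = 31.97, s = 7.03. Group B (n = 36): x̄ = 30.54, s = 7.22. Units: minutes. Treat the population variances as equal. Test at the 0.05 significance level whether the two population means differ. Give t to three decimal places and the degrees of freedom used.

t = 0.869, df = 73

Let group 1 = group A, group 2 = group B. H0: μ_1 = μ_2; H1: μ_1 ≠ μ_2 (two-sample pooled-variance t-test, two-sided).
s_p² = [(39−1)·7.03² + (36−1)·7.22²]/(39+36−2) = 50.719
t = (31.97 − 30.54)/√[50.719·(1/39 + 1/36)] = 0.869
df = n₁ + n₂ − 2 = 73
Two-sided p-value ≈ 0.388
Since p ≈ 0.388 > α = 0.05, fail to reject H0; the evidence is not statistically significant.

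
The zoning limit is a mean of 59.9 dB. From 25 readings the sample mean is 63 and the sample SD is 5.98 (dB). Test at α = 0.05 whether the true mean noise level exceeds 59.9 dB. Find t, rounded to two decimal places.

H0: μ = 59.9; H1: μ > 59.9 (one-sample t-test, right-tailed).
t = (x̄ − μ₀)/(s/√n) = (63 − 59.9)/(5.98/√25) = 2.59
df = n − 1 = 24
p-value = P(T ≥ 2.59) ≈ 0.0080
Since p ≈ 0.0080 < α = 0.05, reject H0; the evidence is statistically significant.

2.59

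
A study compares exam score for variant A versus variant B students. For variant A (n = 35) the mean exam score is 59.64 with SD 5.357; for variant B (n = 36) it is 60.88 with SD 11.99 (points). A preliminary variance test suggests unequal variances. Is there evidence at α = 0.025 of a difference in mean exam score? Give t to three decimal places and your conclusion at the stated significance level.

Let group 1 = variant A, group 2 = variant B. H0: μ_1 = μ_2; H1: μ_1 ≠ μ_2 (Welch's two-sample t-test, two-sided).
t = (x̄_1 − x̄_2)/√(s_1²/n_1 + s_2²/n_2) = (59.64 − 60.88)/√(5.357²/35 + 11.99²/36) = -0.565
Welch–Satterthwaite df ≈ 48.73
Two-sided p-value ≈ 0.5745
Since p ≈ 0.5745 > α = 0.025, fail to reject H0; the data do not provide sufficient evidence against H0.

t = -0.565; fail to reject H0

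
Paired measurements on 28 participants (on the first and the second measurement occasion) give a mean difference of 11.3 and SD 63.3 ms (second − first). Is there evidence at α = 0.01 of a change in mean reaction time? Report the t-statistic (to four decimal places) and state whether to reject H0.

H0: μ_d = 0; H1: μ_d ≠ 0 (paired t-test on the differences, two-sided).
t = d̄/(s_d/√n) = 11.3/(63.3/√28) = 0.9446
df = n − 1 = 27
Two-sided p-value ≈ 0.3532
Since p ≈ 0.3532 > α = 0.01, fail to reject H0; the data do not provide sufficient evidence against H0.

t = 0.9446; fail to reject H0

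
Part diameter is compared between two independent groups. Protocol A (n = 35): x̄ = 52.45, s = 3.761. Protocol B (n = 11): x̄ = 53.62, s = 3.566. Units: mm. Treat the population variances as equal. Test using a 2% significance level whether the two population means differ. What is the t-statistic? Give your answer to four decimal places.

Let group 1 = protocol A, group 2 = protocol B. H0: μ_1 = μ_2; H1: μ_1 ≠ μ_2 (two-sample pooled-variance t-test, two-sided).
s_p² = [(35−1)·3.761² + (11−1)·3.566²]/(35+11−2) = 13.8204
t = (52.45 − 53.62)/√[13.8204·(1/35 + 1/11)] = -0.9105
df = n₁ + n₂ − 2 = 44
Two-sided p-value ≈ 0.3675
Since p ≈ 0.3675 > α = 0.02, fail to reject H0; the data do not provide sufficient evidence against H0.

-0.9105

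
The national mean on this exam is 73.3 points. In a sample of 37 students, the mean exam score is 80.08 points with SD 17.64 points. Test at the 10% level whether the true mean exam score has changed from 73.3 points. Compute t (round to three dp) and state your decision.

H0: μ = 73.3; H1: μ ≠ 73.3 (one-sample t-test, two-sided).
t = (x̄ − μ₀)/(s/√n) = (80.08 − 73.3)/(17.64/√37) = 2.338
df = n − 1 = 36
Two-sided p-value ≈ 0.025
Since p ≈ 0.025 < α = 0.1, reject H0; the evidence is statistically significant.

t = 2.338; reject H0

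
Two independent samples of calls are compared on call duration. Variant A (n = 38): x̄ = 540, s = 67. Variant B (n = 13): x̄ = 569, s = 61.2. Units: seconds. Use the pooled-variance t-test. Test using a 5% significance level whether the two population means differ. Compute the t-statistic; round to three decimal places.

-1.375

Let group 1 = variant A, group 2 = variant B. H0: μ_1 = μ_2; H1: μ_1 ≠ μ_2 (two-sample pooled-variance t-test, two-sided).
s_p² = [(38−1)·67² + (13−1)·61.2²]/(38+13−2) = 4306.9
t = (540 − 569)/√[4306.9·(1/38 + 1/13)] = -1.375
df = n₁ + n₂ − 2 = 49
Two-sided p-value ≈ 0.1753
Since p ≈ 0.1753 > α = 0.05, fail to reject H0; the data do not provide sufficient evidence against H0.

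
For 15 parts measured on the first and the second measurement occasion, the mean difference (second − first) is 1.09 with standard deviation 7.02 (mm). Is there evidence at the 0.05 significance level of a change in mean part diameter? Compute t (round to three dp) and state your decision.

t = 0.601; fail to reject H0

H0: μ_d = 0; H1: μ_d ≠ 0 (paired t-test on the differences, two-sided).
t = d̄/(s_d/√n) = 1.09/(7.02/√15) = 0.601
df = n − 1 = 14
Two-sided p-value ≈ 0.5572
Since p ≈ 0.5572 > α = 0.05, fail to reject H0; the evidence is not statistically significant.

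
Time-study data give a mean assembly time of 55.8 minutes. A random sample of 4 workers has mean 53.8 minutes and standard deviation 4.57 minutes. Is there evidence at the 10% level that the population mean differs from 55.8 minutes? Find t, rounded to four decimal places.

-0.8753

H0: μ = 55.8; H1: μ ≠ 55.8 (one-sample t-test, two-sided).
t = (x̄ − μ₀)/(s/√n) = (53.8 − 55.8)/(4.57/√4) = -0.8753
df = n − 1 = 3
Two-sided p-value ≈ 0.446
Since p ≈ 0.446 > α = 0.1, fail to reject H0; the data do not provide sufficient evidence against H0.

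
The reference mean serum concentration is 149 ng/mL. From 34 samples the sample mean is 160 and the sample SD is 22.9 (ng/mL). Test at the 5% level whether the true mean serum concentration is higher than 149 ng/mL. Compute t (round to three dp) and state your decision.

t = 2.801; reject H0

H0: μ = 149; H1: μ > 149 (one-sample t-test, right-tailed).
t = (x̄ − μ₀)/(s/√n) = (160 − 149)/(22.9/√34) = 2.801
df = n − 1 = 33
p-value = P(T ≥ 2.801) ≈ 0.004
Since p ≈ 0.004 < α = 0.05, reject H0; the data support H1.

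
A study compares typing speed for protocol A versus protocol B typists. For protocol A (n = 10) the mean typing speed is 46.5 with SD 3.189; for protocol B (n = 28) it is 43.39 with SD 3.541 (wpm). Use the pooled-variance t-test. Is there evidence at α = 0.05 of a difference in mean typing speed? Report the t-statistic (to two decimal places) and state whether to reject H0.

t = 2.44; reject H0

Let group 1 = protocol A, group 2 = protocol B. H0: μ_1 = μ_2; H1: μ_1 ≠ μ_2 (two-sample pooled-variance t-test, two-sided).
s_p² = [(10−1)·3.189² + (28−1)·3.541²]/(10+28−2) = 11.9464
t = (46.5 − 43.39)/√[11.9464·(1/10 + 1/28)] = 2.44
df = n₁ + n₂ − 2 = 36
Two-sided p-value ≈ 0.0196
Since p ≈ 0.0196 < α = 0.05, reject H0; the evidence is statistically significant.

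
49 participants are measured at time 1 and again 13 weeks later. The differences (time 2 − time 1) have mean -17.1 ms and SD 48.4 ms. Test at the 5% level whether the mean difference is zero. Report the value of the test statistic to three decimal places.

-2.473

H0: μ_d = 0; H1: μ_d ≠ 0 (paired t-test on the differences, two-sided).
t = d̄/(s_d/√n) = -17.1/(48.4/√49) = -2.473
df = n − 1 = 48
Two-sided p-value ≈ 0.0170
Since p ≈ 0.0170 < α = 0.05, reject H0; the evidence is statistically significant.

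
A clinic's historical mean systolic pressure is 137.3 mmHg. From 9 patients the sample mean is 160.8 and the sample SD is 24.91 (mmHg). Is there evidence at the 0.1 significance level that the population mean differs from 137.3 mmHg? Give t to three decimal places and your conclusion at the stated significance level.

t = 2.830; reject H0

H0: μ = 137.3; H1: μ ≠ 137.3 (one-sample t-test, two-sided).
t = (x̄ − μ₀)/(s/√n) = (160.8 − 137.3)/(24.91/√9) = 2.830
df = n − 1 = 8
Two-sided p-value ≈ 0.0221
Since p ≈ 0.0221 < α = 0.1, reject H0; the data support H1.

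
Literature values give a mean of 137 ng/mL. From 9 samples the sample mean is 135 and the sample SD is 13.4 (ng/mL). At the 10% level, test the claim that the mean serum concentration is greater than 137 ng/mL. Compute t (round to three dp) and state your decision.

H0: μ = 137; H1: μ > 137 (one-sample t-test, right-tailed).
t = (x̄ − μ₀)/(s/√n) = (135 − 137)/(13.4/√9) = -0.448
df = n − 1 = 8
p-value = P(T ≥ -0.448) ≈ 0.667
Since p ≈ 0.667 > α = 0.1, fail to reject H0; the data do not provide sufficient evidence against H0.

t = -0.448; fail to reject H0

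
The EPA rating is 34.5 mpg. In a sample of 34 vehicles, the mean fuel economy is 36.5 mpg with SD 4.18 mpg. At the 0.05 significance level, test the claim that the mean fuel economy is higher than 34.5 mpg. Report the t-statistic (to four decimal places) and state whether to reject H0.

H0: μ = 34.5; H1: μ > 34.5 (one-sample t-test, right-tailed).
t = (x̄ − μ₀)/(s/√n) = (36.5 − 34.5)/(4.18/√34) = 2.7899
df = n − 1 = 33
p-value = P(T ≥ 2.7899) ≈ 0.0043
Since p ≈ 0.0043 < α = 0.05, reject H0; the evidence is statistically significant.

t = 2.7899; reject H0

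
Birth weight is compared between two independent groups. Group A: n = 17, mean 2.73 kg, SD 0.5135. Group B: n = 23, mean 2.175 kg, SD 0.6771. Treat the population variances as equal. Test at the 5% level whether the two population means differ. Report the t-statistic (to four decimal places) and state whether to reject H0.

t = 2.8281; reject H0

Let group 1 = group A, group 2 = group B. H0: μ_1 = μ_2; H1: μ_1 ≠ μ_2 (two-sample pooled-variance t-test, two-sided).
s_p² = [(17−1)·0.5135² + (23−1)·0.6771²]/(17+23−2) = 0.376451
t = (2.73 − 2.175)/√[0.376451·(1/17 + 1/23)] = 2.8281
df = n₁ + n₂ − 2 = 38
Two-sided p-value ≈ 0.007
Since p ≈ 0.007 < α = 0.05, reject H0; the data support H1.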